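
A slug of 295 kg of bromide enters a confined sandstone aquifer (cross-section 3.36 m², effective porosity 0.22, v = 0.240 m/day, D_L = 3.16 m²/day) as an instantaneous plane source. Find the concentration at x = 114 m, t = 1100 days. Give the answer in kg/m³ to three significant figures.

For an instantaneous plane source, C(x,t) = M/(n_e·A·√(4πDt)) · exp(−(x−vt)²/(4Dt)), with n_e·A the pore (flow) area.
Plume center vt = 0.240 × 1100 = 264 m, so the well at 114 m is 150 m upgradient of the peak.
√(4πDt) = 209.0 m, giving peak height M/(n_e·A·√(4πDt)) = 295/(0.22 × 3.36 × 209.0) = 1.909 kg/m³.
(x−vt)²/(4Dt) = (-150)²/(4 × 3.16 × 1100) = 1.618; exp(−1.618) = 0.1983.
C = 1.909 × 0.1983 = 0.379 kg/m³.

0.379 kg/m³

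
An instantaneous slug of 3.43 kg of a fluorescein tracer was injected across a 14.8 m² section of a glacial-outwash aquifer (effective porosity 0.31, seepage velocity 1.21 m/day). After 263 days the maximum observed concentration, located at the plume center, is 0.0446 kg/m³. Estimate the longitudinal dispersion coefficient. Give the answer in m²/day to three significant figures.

0.0850 m²/day

At the plume center C_max = M/(n_e·A·√(4πDt)), so D = M²/(4πt·(n_e·A·C_max)²).
n_e·A·C_max = 0.31 × 14.8 × 0.0446 = 0.2046 kg/m.
D = 3.43²/(4π × 263 × 0.2046²) = 0.0850 m²/day.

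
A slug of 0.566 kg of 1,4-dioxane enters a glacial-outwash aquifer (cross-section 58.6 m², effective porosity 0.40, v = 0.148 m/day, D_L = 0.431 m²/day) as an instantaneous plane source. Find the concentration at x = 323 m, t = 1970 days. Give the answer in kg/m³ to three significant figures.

For an instantaneous plane source, C(x,t) = M/(n_e·A·√(4πDt)) · exp(−(x−vt)²/(4Dt)), with n_e·A the pore (flow) area.
Plume center vt = 0.148 × 1970 = 291.56 m, so the well at 323 m is 31.44 m downgradient of the peak.
√(4πDt) = 103.3 m, giving peak height M/(n_e·A·√(4πDt)) = 0.566/(0.40 × 58.6 × 103.3) = 0.0002338 kg/m³.
(x−vt)²/(4Dt) = (31.44)²/(4 × 0.431 × 1970) = 0.2910; exp(−0.2910) = 0.7475.
C = 0.0002338 × 0.7475 = 0.000175 kg/m³.

0.000175 kg/m³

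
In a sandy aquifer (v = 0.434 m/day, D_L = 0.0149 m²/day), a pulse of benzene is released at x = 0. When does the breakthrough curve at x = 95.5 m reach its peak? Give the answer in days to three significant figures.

For the 1D instantaneous-source solution, setting ∂C/∂t = 0 at fixed x gives v²t² + 2Dt − x² = 0, so t = (√(D² + v²x²) − D)/v².
√(D² + v²x²) = √(0.0149² + 0.434² × 95.5²) = 41.45; v² = 0.188356.
t = (41.45 − 0.0149)/0.188356 = 220 days (vs. the pure-advection estimate x/v = 220 d).

220 days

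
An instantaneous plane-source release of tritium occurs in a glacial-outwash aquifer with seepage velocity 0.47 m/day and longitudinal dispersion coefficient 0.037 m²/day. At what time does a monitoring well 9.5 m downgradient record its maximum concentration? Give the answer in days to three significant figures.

For the 1D instantaneous-source solution, setting ∂C/∂t = 0 at fixed x gives v²t² + 2Dt − x² = 0, so t = (√(D² + v²x²) − D)/v².
√(D² + v²x²) = √(0.037² + 0.47² × 9.5²) = 4.465; v² = 0.2209.
t = (4.465 − 0.037)/0.2209 = 20.0 days (vs. the pure-advection estimate x/v = 20.2 d).

20.0 days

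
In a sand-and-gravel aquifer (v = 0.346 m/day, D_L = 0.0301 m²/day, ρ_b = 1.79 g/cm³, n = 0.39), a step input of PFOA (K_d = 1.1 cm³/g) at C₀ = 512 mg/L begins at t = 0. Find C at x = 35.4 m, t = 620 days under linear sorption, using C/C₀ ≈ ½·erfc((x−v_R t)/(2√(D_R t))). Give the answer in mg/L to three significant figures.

261 mg/L

Retardation factor R = 1 + ρ_b·K_d/n = 1 + 1.79 × 1.1/0.39 = 6.049.
Sorption retards both mechanisms: v_R = v/R = 0.05720 m/day, D_R = D/R = 0.004976 m²/day.
v_R·t = 0.05720 × 620 = 35.464 m; 2√(D_R t) = 3.513 m; argument = (35.4 − 35.464)/3.513 = -0.01822.
C = C₀ × ½·erfc(-0.01822) = 512 × 0.5103 = 261 mg/L.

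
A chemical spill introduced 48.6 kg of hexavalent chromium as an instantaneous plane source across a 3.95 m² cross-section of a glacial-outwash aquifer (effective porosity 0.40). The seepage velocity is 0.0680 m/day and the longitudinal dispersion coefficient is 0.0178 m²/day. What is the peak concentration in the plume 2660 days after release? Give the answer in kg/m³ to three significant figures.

1.26 kg/m³

The peak of an instantaneous 1D plume sits at x = vt; there the Gaussian factor is 1 and C_max = M/(n_e·A·√(4πDt)), where n_e·A is the pore area the mass is dissolved in.
√(4πDt) = √(4π × 0.0178 × 2660) = 24.39 m, so C_max = 48.6/(0.40 × 3.95 × 24.39) = 1.26 kg/m³.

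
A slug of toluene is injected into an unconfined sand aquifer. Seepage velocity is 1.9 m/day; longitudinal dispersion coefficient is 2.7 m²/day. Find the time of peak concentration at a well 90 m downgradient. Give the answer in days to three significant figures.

For the 1D instantaneous-source solution, setting ∂C/∂t = 0 at fixed x gives v²t² + 2Dt − x² = 0, so t = (√(D² + v²x²) − D)/v².
√(D² + v²x²) = √(2.7² + 1.9² × 90²) = 171.0; v² = 3.61.
t = (171.0 − 2.7)/3.61 = 46.6 days (vs. the pure-advection estimate x/v = 47.4 d).

46.6 days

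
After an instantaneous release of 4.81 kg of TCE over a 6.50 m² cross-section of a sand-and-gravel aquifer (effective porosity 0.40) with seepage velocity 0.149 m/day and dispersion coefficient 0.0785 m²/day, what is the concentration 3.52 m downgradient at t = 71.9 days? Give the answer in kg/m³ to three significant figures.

For an instantaneous plane source, C(x,t) = M/(n_e·A·√(4πDt)) · exp(−(x−vt)²/(4Dt)), with n_e·A the pore (flow) area.
Plume center vt = 0.149 × 71.9 = 10.7131 m, so the well at 3.52 m is 7.1931 m upgradient of the peak.
√(4πDt) = 8.422 m, giving peak height M/(n_e·A·√(4πDt)) = 4.81/(0.40 × 6.50 × 8.422) = 0.2197 kg/m³.
(x−vt)²/(4Dt) = (-7.1931)²/(4 × 0.0785 × 71.9) = 2.292; exp(−2.292) = 0.1011.
C = 0.2197 × 0.1011 = 0.0222 kg/m³.

0.0222 kg/m³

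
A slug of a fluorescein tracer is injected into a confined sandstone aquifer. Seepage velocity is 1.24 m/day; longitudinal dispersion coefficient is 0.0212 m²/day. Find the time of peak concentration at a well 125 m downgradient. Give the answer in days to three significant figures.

101 days

For the 1D instantaneous-source solution, setting ∂C/∂t = 0 at fixed x gives v²t² + 2Dt − x² = 0, so t = (√(D² + v²x²) − D)/v².
√(D² + v²x²) = √(0.0212² + 1.24² × 125²) = 155.0; v² = 1.5376.
t = (155.0 − 0.0212)/1.5376 = 101 days (vs. the pure-advection estimate x/v = 101 d).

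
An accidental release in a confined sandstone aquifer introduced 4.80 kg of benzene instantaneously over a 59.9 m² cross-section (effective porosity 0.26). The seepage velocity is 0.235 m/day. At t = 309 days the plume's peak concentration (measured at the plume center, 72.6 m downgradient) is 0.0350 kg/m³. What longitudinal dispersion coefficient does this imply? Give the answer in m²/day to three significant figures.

0.0200 m²/day

At the plume center C_max = M/(n_e·A·√(4πDt)), so D = M²/(4πt·(n_e·A·C_max)²).
n_e·A·C_max = 0.26 × 59.9 × 0.0350 = 0.5451 kg/m.
D = 4.80²/(4π × 309 × 0.5451²) = 0.0200 m²/day.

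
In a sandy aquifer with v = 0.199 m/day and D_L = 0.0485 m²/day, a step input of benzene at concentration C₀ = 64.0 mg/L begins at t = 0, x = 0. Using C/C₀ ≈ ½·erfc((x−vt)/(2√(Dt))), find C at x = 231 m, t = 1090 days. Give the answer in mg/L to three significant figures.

For a continuous step input, C/C₀ ≈ ½·erfc((x−vt)/(2√(Dt))).
vt = 0.199 × 1090 = 216.91 m and 2√(Dt) = 2√(0.0485 × 1090) = 14.54 m.
Argument (x−vt)/(2√(Dt)) = (231 − 216.91)/14.54 = 0.9691; ½·erfc(0.9691) = 0.08526.
C = 64.0 × 0.08526 = 5.46 mg/L.

5.46 mg/L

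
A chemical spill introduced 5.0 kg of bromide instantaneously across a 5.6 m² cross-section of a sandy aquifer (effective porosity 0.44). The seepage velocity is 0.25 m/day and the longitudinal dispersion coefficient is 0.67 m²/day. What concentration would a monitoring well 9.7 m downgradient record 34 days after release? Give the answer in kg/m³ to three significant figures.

0.118 kg/m³

For an instantaneous plane source, C(x,t) = M/(n_e·A·√(4πDt)) · exp(−(x−vt)²/(4Dt)), with n_e·A the pore (flow) area.
Plume center vt = 0.25 × 34 = 8.5 m, so the well at 9.7 m is 1.2 m downgradient of the peak.
√(4πDt) = 16.92 m, giving peak height M/(n_e·A·√(4πDt)) = 5.0/(0.44 × 5.6 × 16.92) = 0.1199 kg/m³.
(x−vt)²/(4Dt) = (1.2)²/(4 × 0.67 × 34) = 0.01580; exp(−0.01580) = 0.9843.
C = 0.1199 × 0.9843 = 0.118 kg/m³.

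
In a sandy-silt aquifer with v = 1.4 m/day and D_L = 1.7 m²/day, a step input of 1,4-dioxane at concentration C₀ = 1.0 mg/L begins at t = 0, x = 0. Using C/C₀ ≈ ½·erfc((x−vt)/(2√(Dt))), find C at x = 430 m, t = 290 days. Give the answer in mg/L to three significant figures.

0.222 mg/L

For a continuous step input, C/C₀ ≈ ½·erfc((x−vt)/(2√(Dt))).
vt = 1.4 × 290 = 406 m and 2√(Dt) = 2√(1.7 × 290) = 44.41 m.
Argument (x−vt)/(2√(Dt)) = (430 − 406)/44.41 = 0.5404; ½·erfc(0.5404) = 0.2224.
C = 1.0 × 0.2224 = 0.222 mg/L.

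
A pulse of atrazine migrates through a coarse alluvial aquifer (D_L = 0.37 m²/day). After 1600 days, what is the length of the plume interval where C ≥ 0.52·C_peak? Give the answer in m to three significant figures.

78.7 m

The plume is Gaussian with σ = √(2Dt) = √(2 × 0.37 × 1600) = 34.41 m.
C/C_peak = exp(−Δx²/(2σ²)) = 0.52 ⇒ Δx = σ·√(−2 ln 0.52) = 34.41 × 1.144 = 39.37 m.
Width = 2Δx = 78.7 m.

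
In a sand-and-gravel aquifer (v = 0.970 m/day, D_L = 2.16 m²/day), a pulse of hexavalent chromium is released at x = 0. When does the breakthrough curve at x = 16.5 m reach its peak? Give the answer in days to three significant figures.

For the 1D instantaneous-source solution, setting ∂C/∂t = 0 at fixed x gives v²t² + 2Dt − x² = 0, so t = (√(D² + v²x²) − D)/v².
√(D² + v²x²) = √(2.16² + 0.970² × 16.5²) = 16.15; v² = 0.9409.
t = (16.15 − 2.16)/0.9409 = 14.9 days (vs. the pure-advection estimate x/v = 17.0 d).

14.9 days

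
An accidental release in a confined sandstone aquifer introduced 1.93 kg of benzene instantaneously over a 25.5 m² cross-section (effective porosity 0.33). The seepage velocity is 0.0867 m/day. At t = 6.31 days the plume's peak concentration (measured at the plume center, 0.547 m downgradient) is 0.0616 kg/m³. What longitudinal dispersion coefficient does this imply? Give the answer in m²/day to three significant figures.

0.175 m²/day

At the plume center C_max = M/(n_e·A·√(4πDt)), so D = M²/(4πt·(n_e·A·C_max)²).
n_e·A·C_max = 0.33 × 25.5 × 0.0616 = 0.5184 kg/m.
D = 1.93²/(4π × 6.31 × 0.5184²) = 0.175 m²/day.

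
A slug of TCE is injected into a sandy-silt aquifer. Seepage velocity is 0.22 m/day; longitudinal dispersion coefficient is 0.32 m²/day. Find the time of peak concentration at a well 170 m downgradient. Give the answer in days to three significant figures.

For the 1D instantaneous-source solution, setting ∂C/∂t = 0 at fixed x gives v²t² + 2Dt − x² = 0, so t = (√(D² + v²x²) − D)/v².
√(D² + v²x²) = √(0.32² + 0.22² × 170²) = 37.40; v² = 0.0484.
t = (37.40 − 0.32)/0.0484 = 766 days (vs. the pure-advection estimate x/v = 773 d).

766 days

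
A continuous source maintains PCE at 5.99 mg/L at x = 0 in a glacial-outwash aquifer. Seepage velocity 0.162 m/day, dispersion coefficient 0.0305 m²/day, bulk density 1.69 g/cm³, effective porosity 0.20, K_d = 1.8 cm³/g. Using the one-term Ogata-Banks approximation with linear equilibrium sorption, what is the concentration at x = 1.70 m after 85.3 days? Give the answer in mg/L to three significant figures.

Retardation factor R = 1 + ρ_b·K_d/n = 1 + 1.69 × 1.8/0.20 = 16.21.
Sorption retards both mechanisms: v_R = v/R = 0.009994 m/day, D_R = D/R = 0.001882 m²/day.
v_R·t = 0.009994 × 85.3 = 0.8524882 m; 2√(D_R t) = 0.8013 m; argument = (1.70 − 0.8524882)/0.8013 = 1.058.
C = C₀ × ½·erfc(1.058) = 5.99 × 0.06730 = 0.403 mg/L.

0.403 mg/L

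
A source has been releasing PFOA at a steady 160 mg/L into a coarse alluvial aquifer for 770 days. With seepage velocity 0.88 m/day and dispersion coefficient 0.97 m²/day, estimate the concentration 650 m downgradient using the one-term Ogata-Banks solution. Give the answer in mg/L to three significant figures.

122 mg/L

For a continuous step input, C/C₀ ≈ ½·erfc((x−vt)/(2√(Dt))).
vt = 0.88 × 770 = 677.6 m and 2√(Dt) = 2√(0.97 × 770) = 54.66 m.
Argument (x−vt)/(2√(Dt)) = (650 − 677.6)/54.66 = -0.5049; ½·erfc(-0.5049) = 0.7624.
C = 160 × 0.7624 = 122 mg/L.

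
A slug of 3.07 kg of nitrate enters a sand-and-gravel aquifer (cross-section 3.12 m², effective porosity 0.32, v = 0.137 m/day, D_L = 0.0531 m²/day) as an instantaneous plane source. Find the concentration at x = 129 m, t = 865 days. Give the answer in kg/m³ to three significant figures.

For an instantaneous plane source, C(x,t) = M/(n_e·A·√(4πDt)) · exp(−(x−vt)²/(4Dt)), with n_e·A the pore (flow) area.
Plume center vt = 0.137 × 865 = 118.505 m, so the well at 129 m is 10.495 m downgradient of the peak.
√(4πDt) = 24.02 m, giving peak height M/(n_e·A·√(4πDt)) = 3.07/(0.32 × 3.12 × 24.02) = 0.1280 kg/m³.
(x−vt)²/(4Dt) = (10.495)²/(4 × 0.0531 × 865) = 0.5995; exp(−0.5995) = 0.5491.
C = 0.1280 × 0.5491 = 0.0703 kg/m³.

0.0703 kg/m³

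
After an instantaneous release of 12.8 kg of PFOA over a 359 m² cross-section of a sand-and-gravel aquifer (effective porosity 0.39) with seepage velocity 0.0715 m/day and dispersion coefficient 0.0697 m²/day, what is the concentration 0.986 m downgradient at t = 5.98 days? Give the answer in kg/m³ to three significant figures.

0.0331 kg/m³

For an instantaneous plane source, C(x,t) = M/(n_e·A·√(4πDt)) · exp(−(x−vt)²/(4Dt)), with n_e·A the pore (flow) area.
Plume center vt = 0.0715 × 5.98 = 0.42757 m, so the well at 0.986 m is 0.55843 m downgradient of the peak.
√(4πDt) = 2.289 m, giving peak height M/(n_e·A·√(4πDt)) = 12.8/(0.39 × 359 × 2.289) = 0.03994 kg/m³.
(x−vt)²/(4Dt) = (0.55843)²/(4 × 0.0697 × 5.98) = 0.1870; exp(−0.1870) = 0.8294.
C = 0.03994 × 0.8294 = 0.0331 kg/m³.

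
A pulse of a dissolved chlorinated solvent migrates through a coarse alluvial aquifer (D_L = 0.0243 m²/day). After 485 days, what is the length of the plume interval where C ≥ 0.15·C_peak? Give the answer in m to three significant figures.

18.9 m

The plume is Gaussian with σ = √(2Dt) = √(2 × 0.0243 × 485) = 4.855 m.
C/C_peak = exp(−Δx²/(2σ²)) = 0.15 ⇒ Δx = σ·√(−2 ln 0.15) = 4.855 × 1.948 = 9.458 m.
Width = 2Δx = 18.9 m.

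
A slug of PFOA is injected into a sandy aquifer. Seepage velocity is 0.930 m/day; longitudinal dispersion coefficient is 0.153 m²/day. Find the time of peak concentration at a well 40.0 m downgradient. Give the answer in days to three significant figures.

42.8 days

For the 1D instantaneous-source solution, setting ∂C/∂t = 0 at fixed x gives v²t² + 2Dt − x² = 0, so t = (√(D² + v²x²) − D)/v².
√(D² + v²x²) = √(0.153² + 0.930² × 40.0²) = 37.20; v² = 0.8649.
t = (37.20 − 0.153)/0.8649 = 42.8 days (vs. the pure-advection estimate x/v = 43.0 d).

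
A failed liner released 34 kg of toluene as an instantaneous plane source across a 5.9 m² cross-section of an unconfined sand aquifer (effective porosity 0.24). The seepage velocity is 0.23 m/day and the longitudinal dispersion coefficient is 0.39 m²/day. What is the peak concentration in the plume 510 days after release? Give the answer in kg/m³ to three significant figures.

The peak of an instantaneous 1D plume sits at x = vt; there the Gaussian factor is 1 and C_max = M/(n_e·A·√(4πDt)), where n_e·A is the pore area the mass is dissolved in.
√(4πDt) = √(4π × 0.39 × 510) = 49.99 m, so C_max = 34/(0.24 × 5.9 × 49.99) = 0.480 kg/m³.

0.480 kg/m³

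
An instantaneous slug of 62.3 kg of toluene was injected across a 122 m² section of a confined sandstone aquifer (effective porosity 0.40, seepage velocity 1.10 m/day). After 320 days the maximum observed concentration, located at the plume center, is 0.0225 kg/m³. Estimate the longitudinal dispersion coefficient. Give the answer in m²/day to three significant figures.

0.801 m²/day

At the plume center C_max = M/(n_e·A·√(4πDt)), so D = M²/(4πt·(n_e·A·C_max)²).
n_e·A·C_max = 0.40 × 122 × 0.0225 = 1.098 kg/m.
D = 62.3²/(4π × 320 × 1.098²) = 0.801 m²/day.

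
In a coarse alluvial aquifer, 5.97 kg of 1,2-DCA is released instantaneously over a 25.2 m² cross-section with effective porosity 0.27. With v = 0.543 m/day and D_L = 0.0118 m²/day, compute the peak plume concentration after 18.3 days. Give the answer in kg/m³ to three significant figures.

The peak of an instantaneous 1D plume sits at x = vt; there the Gaussian factor is 1 and C_max = M/(n_e·A·√(4πDt)), where n_e·A is the pore area the mass is dissolved in.
√(4πDt) = √(4π × 0.0118 × 18.3) = 1.647 m, so C_max = 5.97/(0.27 × 25.2 × 1.647) = 0.533 kg/m³.

0.533 kg/m³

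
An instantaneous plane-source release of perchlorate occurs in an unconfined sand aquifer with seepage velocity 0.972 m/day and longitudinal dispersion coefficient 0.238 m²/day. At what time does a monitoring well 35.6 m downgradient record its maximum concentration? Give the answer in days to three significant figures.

For the 1D instantaneous-source solution, setting ∂C/∂t = 0 at fixed x gives v²t² + 2Dt − x² = 0, so t = (√(D² + v²x²) − D)/v².
√(D² + v²x²) = √(0.238² + 0.972² × 35.6²) = 34.60; v² = 0.944784.
t = (34.60 − 0.238)/0.944784 = 36.4 days (vs. the pure-advection estimate x/v = 36.6 d).

36.4 days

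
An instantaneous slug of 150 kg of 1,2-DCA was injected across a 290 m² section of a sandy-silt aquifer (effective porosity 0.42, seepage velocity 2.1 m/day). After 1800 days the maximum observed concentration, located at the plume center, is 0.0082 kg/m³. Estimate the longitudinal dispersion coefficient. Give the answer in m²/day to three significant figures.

At the plume center C_max = M/(n_e·A·√(4πDt)), so D = M²/(4πt·(n_e·A·C_max)²).
n_e·A·C_max = 0.42 × 290 × 0.0082 = 0.9988 kg/m.
D = 150²/(4π × 1800 × 0.9988²) = 0.997 m²/day.

0.997 m²/day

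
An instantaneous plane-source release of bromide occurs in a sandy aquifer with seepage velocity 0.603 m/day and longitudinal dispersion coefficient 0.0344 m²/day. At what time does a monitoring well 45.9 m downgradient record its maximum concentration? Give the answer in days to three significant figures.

For the 1D instantaneous-source solution, setting ∂C/∂t = 0 at fixed x gives v²t² + 2Dt − x² = 0, so t = (√(D² + v²x²) − D)/v².
√(D² + v²x²) = √(0.0344² + 0.603² × 45.9²) = 27.68; v² = 0.363609.
t = (27.68 − 0.0344)/0.363609 = 76.0 days (vs. the pure-advection estimate x/v = 76.1 d).

76.0 days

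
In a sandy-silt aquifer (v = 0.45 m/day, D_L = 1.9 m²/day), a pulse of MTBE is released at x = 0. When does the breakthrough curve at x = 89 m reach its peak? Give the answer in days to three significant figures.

189 days

For the 1D instantaneous-source solution, setting ∂C/∂t = 0 at fixed x gives v²t² + 2Dt − x² = 0, so t = (√(D² + v²x²) − D)/v².
√(D² + v²x²) = √(1.9² + 0.45² × 89²) = 40.10; v² = 0.2025.
t = (40.10 − 1.9)/0.2025 = 189 days (vs. the pure-advection estimate x/v = 198 d).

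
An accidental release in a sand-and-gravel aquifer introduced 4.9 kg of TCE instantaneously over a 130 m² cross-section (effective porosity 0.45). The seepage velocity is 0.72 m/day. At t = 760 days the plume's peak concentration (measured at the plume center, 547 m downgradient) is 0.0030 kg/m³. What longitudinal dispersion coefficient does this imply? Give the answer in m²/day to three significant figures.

At the plume center C_max = M/(n_e·A·√(4πDt)), so D = M²/(4πt·(n_e·A·C_max)²).
n_e·A·C_max = 0.45 × 130 × 0.0030 = 0.1755 kg/m.
D = 4.9²/(4π × 760 × 0.1755²) = 0.0816 m²/day.

0.0816 m²/day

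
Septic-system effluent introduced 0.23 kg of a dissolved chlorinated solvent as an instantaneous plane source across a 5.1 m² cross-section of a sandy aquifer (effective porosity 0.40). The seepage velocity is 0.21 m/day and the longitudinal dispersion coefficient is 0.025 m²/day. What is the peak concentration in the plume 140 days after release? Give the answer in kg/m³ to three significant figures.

0.0170 kg/m³

The peak of an instantaneous 1D plume sits at x = vt; there the Gaussian factor is 1 and C_max = M/(n_e·A·√(4πDt)), where n_e·A is the pore area the mass is dissolved in.
√(4πDt) = √(4π × 0.025 × 140) = 6.632 m, so C_max = 0.23/(0.40 × 5.1 × 6.632) = 0.0170 kg/m³.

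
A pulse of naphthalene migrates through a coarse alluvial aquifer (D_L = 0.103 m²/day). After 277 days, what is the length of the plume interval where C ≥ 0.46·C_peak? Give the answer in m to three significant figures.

18.8 m

The plume is Gaussian with σ = √(2Dt) = √(2 × 0.103 × 277) = 7.554 m.
C/C_peak = exp(−Δx²/(2σ²)) = 0.46 ⇒ Δx = σ·√(−2 ln 0.46) = 7.554 × 1.246 = 9.412 m.
Width = 2Δx = 18.8 m.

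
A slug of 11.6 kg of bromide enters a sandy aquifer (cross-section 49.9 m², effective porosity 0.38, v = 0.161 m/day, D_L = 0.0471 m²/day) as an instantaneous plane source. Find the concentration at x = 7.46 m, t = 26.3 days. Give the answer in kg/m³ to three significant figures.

0.0190 kg/m³

For an instantaneous plane source, C(x,t) = M/(n_e·A·√(4πDt)) · exp(−(x−vt)²/(4Dt)), with n_e·A the pore (flow) area.
Plume center vt = 0.161 × 26.3 = 4.2343 m, so the well at 7.46 m is 3.2257 m downgradient of the peak.
√(4πDt) = 3.945 m, giving peak height M/(n_e·A·√(4πDt)) = 11.6/(0.38 × 49.9 × 3.945) = 0.1551 kg/m³.
(x−vt)²/(4Dt) = (3.2257)²/(4 × 0.0471 × 26.3) = 2.100; exp(−2.100) = 0.1225.
C = 0.1551 × 0.1225 = 0.0190 kg/m³.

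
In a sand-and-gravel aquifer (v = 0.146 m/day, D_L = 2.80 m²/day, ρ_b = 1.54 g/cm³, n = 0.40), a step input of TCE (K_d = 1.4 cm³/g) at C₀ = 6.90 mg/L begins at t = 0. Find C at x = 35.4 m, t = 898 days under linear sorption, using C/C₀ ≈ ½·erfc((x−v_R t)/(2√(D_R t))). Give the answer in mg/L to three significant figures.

Retardation factor R = 1 + ρ_b·K_d/n = 1 + 1.54 × 1.4/0.40 = 6.390.
Sorption retards both mechanisms: v_R = v/R = 0.02285 m/day, D_R = D/R = 0.4382 m²/day.
v_R·t = 0.02285 × 898 = 20.5193 m; 2√(D_R t) = 39.67 m; argument = (35.4 − 20.5193)/39.67 = 0.3751.
C = C₀ × ½·erfc(0.3751) = 6.90 × 0.2979 = 2.06 mg/L.

2.06 mg/L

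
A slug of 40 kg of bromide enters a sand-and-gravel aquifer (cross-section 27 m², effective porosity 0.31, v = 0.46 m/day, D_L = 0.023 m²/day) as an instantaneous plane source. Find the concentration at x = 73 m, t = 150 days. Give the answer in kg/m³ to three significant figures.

For an instantaneous plane source, C(x,t) = M/(n_e·A·√(4πDt)) · exp(−(x−vt)²/(4Dt)), with n_e·A the pore (flow) area.
Plume center vt = 0.46 × 150 = 69 m, so the well at 73 m is 4 m downgradient of the peak.
√(4πDt) = 6.584 m, giving peak height M/(n_e·A·√(4πDt)) = 40/(0.31 × 27 × 6.584) = 0.7258 kg/m³.
(x−vt)²/(4Dt) = (4)²/(4 × 0.023 × 150) = 1.159; exp(−1.159) = 0.3138.
C = 0.7258 × 0.3138 = 0.228 kg/m³.

0.228 kg/m³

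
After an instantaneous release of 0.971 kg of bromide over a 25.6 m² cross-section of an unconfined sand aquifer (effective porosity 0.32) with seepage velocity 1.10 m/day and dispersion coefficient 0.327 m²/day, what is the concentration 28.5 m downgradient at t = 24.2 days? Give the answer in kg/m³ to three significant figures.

For an instantaneous plane source, C(x,t) = M/(n_e·A·√(4πDt)) · exp(−(x−vt)²/(4Dt)), with n_e·A the pore (flow) area.
Plume center vt = 1.10 × 24.2 = 26.62 m, so the well at 28.5 m is 1.88 m downgradient of the peak.
√(4πDt) = 9.972 m, giving peak height M/(n_e·A·√(4πDt)) = 0.971/(0.32 × 25.6 × 9.972) = 0.01189 kg/m³.
(x−vt)²/(4Dt) = (1.88)²/(4 × 0.327 × 24.2) = 0.1117; exp(−0.1117) = 0.8943.
C = 0.01189 × 0.8943 = 0.0106 kg/m³.

0.0106 kg/m³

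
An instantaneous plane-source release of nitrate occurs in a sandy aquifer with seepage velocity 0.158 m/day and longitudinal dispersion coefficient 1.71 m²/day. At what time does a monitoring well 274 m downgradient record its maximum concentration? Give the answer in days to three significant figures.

1670 days

For the 1D instantaneous-source solution, setting ∂C/∂t = 0 at fixed x gives v²t² + 2Dt − x² = 0, so t = (√(D² + v²x²) − D)/v².
√(D² + v²x²) = √(1.71² + 0.158² × 274²) = 43.33; v² = 0.024964.
t = (43.33 − 1.71)/0.024964 = 1670 days (vs. the pure-advection estimate x/v = 1730 d).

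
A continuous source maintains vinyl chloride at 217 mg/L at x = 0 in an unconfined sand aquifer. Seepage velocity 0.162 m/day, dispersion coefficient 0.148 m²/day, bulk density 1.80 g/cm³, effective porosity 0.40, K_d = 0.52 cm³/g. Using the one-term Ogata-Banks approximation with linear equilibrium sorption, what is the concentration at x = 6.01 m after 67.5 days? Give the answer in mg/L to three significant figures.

Retardation factor R = 1 + ρ_b·K_d/n = 1 + 1.80 × 0.52/0.40 = 3.340.
Sorption retards both mechanisms: v_R = v/R = 0.04850 m/day, D_R = D/R = 0.04431 m²/day.
v_R·t = 0.04850 × 67.5 = 3.27375 m; 2√(D_R t) = 3.459 m; argument = (6.01 − 3.27375)/3.459 = 0.7911.
C = C₀ × ½·erfc(0.7911) = 217 × 0.1316 = 28.6 mg/L.

28.6 mg/L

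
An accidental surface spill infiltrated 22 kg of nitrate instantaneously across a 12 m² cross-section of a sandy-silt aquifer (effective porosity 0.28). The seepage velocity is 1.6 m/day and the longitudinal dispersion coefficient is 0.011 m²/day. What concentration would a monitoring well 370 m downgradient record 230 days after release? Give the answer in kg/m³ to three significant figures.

0.782 kg/m³

For an instantaneous plane source, C(x,t) = M/(n_e·A·√(4πDt)) · exp(−(x−vt)²/(4Dt)), with n_e·A the pore (flow) area.
Plume center vt = 1.6 × 230 = 368 m, so the well at 370 m is 2 m downgradient of the peak.
√(4πDt) = 5.639 m, giving peak height M/(n_e·A·√(4πDt)) = 22/(0.28 × 12 × 5.639) = 1.161 kg/m³.
(x−vt)²/(4Dt) = (2)²/(4 × 0.011 × 230) = 0.3953; exp(−0.3953) = 0.6735.
C = 1.161 × 0.6735 = 0.782 kg/m³.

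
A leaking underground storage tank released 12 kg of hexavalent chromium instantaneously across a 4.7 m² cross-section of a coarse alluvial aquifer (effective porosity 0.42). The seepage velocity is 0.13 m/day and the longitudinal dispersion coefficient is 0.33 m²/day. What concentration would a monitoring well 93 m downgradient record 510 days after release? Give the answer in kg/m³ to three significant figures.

0.0458 kg/m³

For an instantaneous plane source, C(x,t) = M/(n_e·A·√(4πDt)) · exp(−(x−vt)²/(4Dt)), with n_e·A the pore (flow) area.
Plume center vt = 0.13 × 510 = 66.3 m, so the well at 93 m is 26.7 m downgradient of the peak.
√(4πDt) = 45.99 m, giving peak height M/(n_e·A·√(4πDt)) = 12/(0.42 × 4.7 × 45.99) = 0.1322 kg/m³.
(x−vt)²/(4Dt) = (26.7)²/(4 × 0.33 × 510) = 1.059; exp(−1.059) = 0.3468.
C = 0.1322 × 0.3468 = 0.0458 kg/m³.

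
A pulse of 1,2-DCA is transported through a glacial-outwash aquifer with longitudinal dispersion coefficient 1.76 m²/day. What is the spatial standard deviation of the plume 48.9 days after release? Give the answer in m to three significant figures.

13.1 m

Dispersive spreading gives a Gaussian with σ² = 2Dt; advection only shifts the center.
σ = √(2 × 1.76 × 48.9) = 13.1 m.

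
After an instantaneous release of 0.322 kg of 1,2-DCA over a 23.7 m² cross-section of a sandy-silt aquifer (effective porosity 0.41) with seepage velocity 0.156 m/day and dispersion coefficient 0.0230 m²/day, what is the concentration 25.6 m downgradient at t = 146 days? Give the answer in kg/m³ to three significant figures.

For an instantaneous plane source, C(x,t) = M/(n_e·A·√(4πDt)) · exp(−(x−vt)²/(4Dt)), with n_e·A the pore (flow) area.
Plume center vt = 0.156 × 146 = 22.776 m, so the well at 25.6 m is 2.824 m downgradient of the peak.
√(4πDt) = 6.496 m, giving peak height M/(n_e·A·√(4πDt)) = 0.322/(0.41 × 23.7 × 6.496) = 0.005101 kg/m³.
(x−vt)²/(4Dt) = (2.824)²/(4 × 0.0230 × 146) = 0.5937; exp(−0.5937) = 0.5523.
C = 0.005101 × 0.5523 = 0.00282 kg/m³.

0.00282 kg/m³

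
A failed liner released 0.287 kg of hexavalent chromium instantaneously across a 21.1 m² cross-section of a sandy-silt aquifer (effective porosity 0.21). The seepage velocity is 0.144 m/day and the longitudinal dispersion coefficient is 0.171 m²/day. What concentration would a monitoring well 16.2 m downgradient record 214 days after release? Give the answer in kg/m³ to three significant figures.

0.000702 kg/m³

For an instantaneous plane source, C(x,t) = M/(n_e·A·√(4πDt)) · exp(−(x−vt)²/(4Dt)), with n_e·A the pore (flow) area.
Plume center vt = 0.144 × 214 = 30.816 m, so the well at 16.2 m is 14.616 m upgradient of the peak.
√(4πDt) = 21.44 m, giving peak height M/(n_e·A·√(4πDt)) = 0.287/(0.21 × 21.1 × 21.44) = 0.003021 kg/m³.
(x−vt)²/(4Dt) = (-14.616)²/(4 × 0.171 × 214) = 1.459; exp(−1.459) = 0.2325.
C = 0.003021 × 0.2325 = 0.000702 kg/m³.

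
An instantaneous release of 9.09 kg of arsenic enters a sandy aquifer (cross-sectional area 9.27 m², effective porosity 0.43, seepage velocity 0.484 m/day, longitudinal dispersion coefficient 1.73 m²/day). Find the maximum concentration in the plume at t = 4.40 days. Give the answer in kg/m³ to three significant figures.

0.233 kg/m³

The peak of an instantaneous 1D plume sits at x = vt; there the Gaussian factor is 1 and C_max = M/(n_e·A·√(4πDt)), where n_e·A is the pore area the mass is dissolved in.
√(4πDt) = √(4π × 1.73 × 4.40) = 9.780 m, so C_max = 9.09/(0.43 × 9.27 × 9.780) = 0.233 kg/m³.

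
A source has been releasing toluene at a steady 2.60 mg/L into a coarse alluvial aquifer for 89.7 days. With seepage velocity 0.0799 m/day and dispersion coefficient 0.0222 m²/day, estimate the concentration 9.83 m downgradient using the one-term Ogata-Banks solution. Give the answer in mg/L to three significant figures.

For a continuous step input, C/C₀ ≈ ½·erfc((x−vt)/(2√(Dt))).
vt = 0.0799 × 89.7 = 7.16703 m and 2√(Dt) = 2√(0.0222 × 89.7) = 2.822 m.
Argument (x−vt)/(2√(Dt)) = (9.83 − 7.16703)/2.822 = 0.9436; ½·erfc(0.9436) = 0.09103.
C = 2.60 × 0.09103 = 0.237 mg/L.

0.237 mg/L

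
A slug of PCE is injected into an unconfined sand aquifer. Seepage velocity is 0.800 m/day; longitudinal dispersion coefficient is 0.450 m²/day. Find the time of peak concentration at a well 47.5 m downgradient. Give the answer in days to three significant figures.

58.7 days

For the 1D instantaneous-source solution, setting ∂C/∂t = 0 at fixed x gives v²t² + 2Dt − x² = 0, so t = (√(D² + v²x²) − D)/v².
√(D² + v²x²) = √(0.450² + 0.800² × 47.5²) = 38.00; v² = 0.64.
t = (38.00 − 0.450)/0.64 = 58.7 days (vs. the pure-advection estimate x/v = 59.4 d).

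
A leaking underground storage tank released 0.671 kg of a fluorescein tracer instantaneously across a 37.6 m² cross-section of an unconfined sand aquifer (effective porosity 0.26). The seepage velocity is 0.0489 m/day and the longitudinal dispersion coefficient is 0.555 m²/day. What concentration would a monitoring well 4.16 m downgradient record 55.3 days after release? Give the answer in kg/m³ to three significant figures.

For an instantaneous plane source, C(x,t) = M/(n_e·A·√(4πDt)) · exp(−(x−vt)²/(4Dt)), with n_e·A the pore (flow) area.
Plume center vt = 0.0489 × 55.3 = 2.70417 m, so the well at 4.16 m is 1.45583 m downgradient of the peak.
√(4πDt) = 19.64 m, giving peak height M/(n_e·A·√(4πDt)) = 0.671/(0.26 × 37.6 × 19.64) = 0.003495 kg/m³.
(x−vt)²/(4Dt) = (1.45583)²/(4 × 0.555 × 55.3) = 0.01726; exp(−0.01726) = 0.9829.
C = 0.003495 × 0.9829 = 0.00344 kg/m³.

0.00344 kg/m³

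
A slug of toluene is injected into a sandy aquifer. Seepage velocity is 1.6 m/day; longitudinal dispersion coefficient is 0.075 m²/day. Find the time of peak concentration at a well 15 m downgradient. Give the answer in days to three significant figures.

For the 1D instantaneous-source solution, setting ∂C/∂t = 0 at fixed x gives v²t² + 2Dt − x² = 0, so t = (√(D² + v²x²) − D)/v².
√(D² + v²x²) = √(0.075² + 1.6² × 15²) = 24.00; v² = 2.56.
t = (24.00 − 0.075)/2.56 = 9.35 days (vs. the pure-advection estimate x/v = 9.38 d).

9.35 days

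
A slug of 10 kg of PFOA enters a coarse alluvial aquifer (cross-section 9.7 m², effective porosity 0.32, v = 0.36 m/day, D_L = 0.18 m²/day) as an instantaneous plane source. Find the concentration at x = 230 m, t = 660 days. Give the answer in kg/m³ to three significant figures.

For an instantaneous plane source, C(x,t) = M/(n_e·A·√(4πDt)) · exp(−(x−vt)²/(4Dt)), with n_e·A the pore (flow) area.
Plume center vt = 0.36 × 660 = 237.6 m, so the well at 230 m is 7.6 m upgradient of the peak.
√(4πDt) = 38.64 m, giving peak height M/(n_e·A·√(4πDt)) = 10/(0.32 × 9.7 × 38.64) = 0.08338 kg/m³.
(x−vt)²/(4Dt) = (-7.6)²/(4 × 0.18 × 660) = 0.1215; exp(−0.1215) = 0.8856.
C = 0.08338 × 0.8856 = 0.0738 kg/m³.

0.0738 kg/m³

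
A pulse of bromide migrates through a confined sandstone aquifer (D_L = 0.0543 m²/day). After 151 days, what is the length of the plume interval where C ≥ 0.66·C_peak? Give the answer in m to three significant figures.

7.38 m

The plume is Gaussian with σ = √(2Dt) = √(2 × 0.0543 × 151) = 4.050 m.
C/C_peak = exp(−Δx²/(2σ²)) = 0.66 ⇒ Δx = σ·√(−2 ln 0.66) = 4.050 × 0.9116 = 3.692 m.
Width = 2Δx = 7.38 m.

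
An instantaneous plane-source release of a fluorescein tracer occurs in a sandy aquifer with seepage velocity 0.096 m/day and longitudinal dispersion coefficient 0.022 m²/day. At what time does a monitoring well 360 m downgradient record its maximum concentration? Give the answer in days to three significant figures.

For the 1D instantaneous-source solution, setting ∂C/∂t = 0 at fixed x gives v²t² + 2Dt − x² = 0, so t = (√(D² + v²x²) − D)/v².
√(D² + v²x²) = √(0.022² + 0.096² × 360²) = 34.56; v² = 0.009216.
t = (34.56 − 0.022)/0.009216 = 3750 days (vs. the pure-advection estimate x/v = 3750 d).

3750 days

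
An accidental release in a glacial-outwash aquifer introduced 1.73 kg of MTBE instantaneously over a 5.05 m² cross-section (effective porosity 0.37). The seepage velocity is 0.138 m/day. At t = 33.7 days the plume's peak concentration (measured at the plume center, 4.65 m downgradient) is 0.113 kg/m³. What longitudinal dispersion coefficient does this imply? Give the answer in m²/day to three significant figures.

0.159 m²/day

At the plume center C_max = M/(n_e·A·√(4πDt)), so D = M²/(4πt·(n_e·A·C_max)²).
n_e·A·C_max = 0.37 × 5.05 × 0.113 = 0.2111 kg/m.
D = 1.73²/(4π × 33.7 × 0.2111²) = 0.159 m²/day.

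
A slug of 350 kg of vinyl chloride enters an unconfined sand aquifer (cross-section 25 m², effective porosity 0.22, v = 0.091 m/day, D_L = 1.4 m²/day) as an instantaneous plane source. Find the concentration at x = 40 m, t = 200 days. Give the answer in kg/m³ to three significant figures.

0.702 kg/m³

For an instantaneous plane source, C(x,t) = M/(n_e·A·√(4πDt)) · exp(−(x−vt)²/(4Dt)), with n_e·A the pore (flow) area.
Plume center vt = 0.091 × 200 = 18.2 m, so the well at 40 m is 21.8 m downgradient of the peak.
√(4πDt) = 59.32 m, giving peak height M/(n_e·A·√(4πDt)) = 350/(0.22 × 25 × 59.32) = 1.073 kg/m³.
(x−vt)²/(4Dt) = (21.8)²/(4 × 1.4 × 200) = 0.4243; exp(−0.4243) = 0.6542.
C = 1.073 × 0.6542 = 0.702 kg/m³.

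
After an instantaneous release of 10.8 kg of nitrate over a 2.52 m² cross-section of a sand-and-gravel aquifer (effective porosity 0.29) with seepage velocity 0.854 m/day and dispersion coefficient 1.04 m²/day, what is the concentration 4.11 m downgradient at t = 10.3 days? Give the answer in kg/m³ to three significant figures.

For an instantaneous plane source, C(x,t) = M/(n_e·A·√(4πDt)) · exp(−(x−vt)²/(4Dt)), with n_e·A the pore (flow) area.
Plume center vt = 0.854 × 10.3 = 8.7962 m, so the well at 4.11 m is 4.6862 m upgradient of the peak.
√(4πDt) = 11.60 m, giving peak height M/(n_e·A·√(4πDt)) = 10.8/(0.29 × 2.52 × 11.60) = 1.274 kg/m³.
(x−vt)²/(4Dt) = (-4.6862)²/(4 × 1.04 × 10.3) = 0.5125; exp(−0.5125) = 0.5990.
C = 1.274 × 0.5990 = 0.763 kg/m³.

0.763 kg/m³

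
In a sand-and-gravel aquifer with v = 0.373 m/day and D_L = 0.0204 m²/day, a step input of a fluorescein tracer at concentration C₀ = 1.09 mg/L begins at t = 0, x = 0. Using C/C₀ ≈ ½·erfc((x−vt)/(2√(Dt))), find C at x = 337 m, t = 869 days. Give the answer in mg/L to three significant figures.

0.0168 mg/L

For a continuous step input, C/C₀ ≈ ½·erfc((x−vt)/(2√(Dt))).
vt = 0.373 × 869 = 324.137 m and 2√(Dt) = 2√(0.0204 × 869) = 8.421 m.
Argument (x−vt)/(2√(Dt)) = (337 − 324.137)/8.421 = 1.527; ½·erfc(1.527) = 0.01541.
C = 1.09 × 0.01541 = 0.0168 mg/L.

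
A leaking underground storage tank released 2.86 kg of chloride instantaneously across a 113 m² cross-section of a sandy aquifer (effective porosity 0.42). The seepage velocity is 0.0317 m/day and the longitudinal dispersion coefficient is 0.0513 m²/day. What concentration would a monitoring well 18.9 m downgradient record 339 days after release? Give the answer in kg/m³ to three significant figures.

For an instantaneous plane source, C(x,t) = M/(n_e·A·√(4πDt)) · exp(−(x−vt)²/(4Dt)), with n_e·A the pore (flow) area.
Plume center vt = 0.0317 × 339 = 10.7463 m, so the well at 18.9 m is 8.1537 m downgradient of the peak.
√(4πDt) = 14.78 m, giving peak height M/(n_e·A·√(4πDt)) = 2.86/(0.42 × 113 × 14.78) = 0.004077 kg/m³.
(x−vt)²/(4Dt) = (8.1537)²/(4 × 0.0513 × 339) = 0.9557; exp(−0.9557) = 0.3845.
C = 0.004077 × 0.3845 = 0.00157 kg/m³.

0.00157 kg/m³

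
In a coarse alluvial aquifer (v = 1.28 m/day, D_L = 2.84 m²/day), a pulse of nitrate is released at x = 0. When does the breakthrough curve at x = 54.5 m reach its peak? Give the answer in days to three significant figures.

40.9 days

For the 1D instantaneous-source solution, setting ∂C/∂t = 0 at fixed x gives v²t² + 2Dt − x² = 0, so t = (√(D² + v²x²) − D)/v².
√(D² + v²x²) = √(2.84² + 1.28² × 54.5²) = 69.82; v² = 1.6384.
t = (69.82 − 2.84)/1.6384 = 40.9 days (vs. the pure-advection estimate x/v = 42.6 d).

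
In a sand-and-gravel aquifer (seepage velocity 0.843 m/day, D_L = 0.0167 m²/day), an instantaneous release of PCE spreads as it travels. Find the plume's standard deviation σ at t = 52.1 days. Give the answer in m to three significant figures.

1.32 m

Dispersive spreading gives a Gaussian with σ² = 2Dt; advection only shifts the center.
σ = √(2 × 0.0167 × 52.1) = 1.32 m.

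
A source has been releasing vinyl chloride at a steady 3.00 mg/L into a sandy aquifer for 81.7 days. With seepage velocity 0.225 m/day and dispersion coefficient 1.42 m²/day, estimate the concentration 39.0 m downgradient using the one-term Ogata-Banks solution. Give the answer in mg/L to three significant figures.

0.264 mg/L

For a continuous step input, C/C₀ ≈ ½·erfc((x−vt)/(2√(Dt))).
vt = 0.225 × 81.7 = 18.3825 m and 2√(Dt) = 2√(1.42 × 81.7) = 21.54 m.
Argument (x−vt)/(2√(Dt)) = (39.0 − 18.3825)/21.54 = 0.9572; ½·erfc(0.9572) = 0.08792.
C = 3.00 × 0.08792 = 0.264 mg/L.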